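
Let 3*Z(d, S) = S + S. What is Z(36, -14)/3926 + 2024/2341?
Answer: 11886562/13786149 ≈ 0.86221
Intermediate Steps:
Z(d, S) = 2*S/3 (Z(d, S) = (S + S)/3 = (2*S)/3 = 2*S/3)
Z(36, -14)/3926 + 2024/2341 = ((2/3)*(-14))/3926 + 2024/2341 = -28/3*1/3926 + 2024*(1/2341) = -14/5889 + 2024/2341 = 11886562/13786149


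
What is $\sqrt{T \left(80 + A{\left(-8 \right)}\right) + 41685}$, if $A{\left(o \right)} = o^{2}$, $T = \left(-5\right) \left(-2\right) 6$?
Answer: $5 \sqrt{2013} \approx 224.33$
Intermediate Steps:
$T = 60$ ($T = 10 \cdot 6 = 60$)
$\sqrt{T \left(80 + A{\left(-8 \right)}\right) + 41685} = \sqrt{60 \left(80 + \left(-8\right)^{2}\right) + 41685} = \sqrt{60 \left(80 + 64\right) + 41685} = \sqrt{60 \cdot 144 + 41685} = \sqrt{8640 + 41685} = \sqrt{50325} = 5 \sqrt{2013}$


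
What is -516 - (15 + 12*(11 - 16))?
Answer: -471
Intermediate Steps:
-516 - (15 + 12*(11 - 16)) = -516 - (15 + 12*(-5)) = -516 - (15 - 60) = -516 - 1*(-45) = -516 + 45 = -471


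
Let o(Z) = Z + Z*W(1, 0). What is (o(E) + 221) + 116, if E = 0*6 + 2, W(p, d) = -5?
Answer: 329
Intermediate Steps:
E = 2 (E = 0 + 2 = 2)
o(Z) = -4*Z (o(Z) = Z + Z*(-5) = Z - 5*Z = -4*Z)
(o(E) + 221) + 116 = (-4*2 + 221) + 116 = (-8 + 221) + 116 = 213 + 116 = 329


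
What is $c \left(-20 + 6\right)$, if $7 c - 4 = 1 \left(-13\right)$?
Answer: $18$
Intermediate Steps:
$c = - \frac{9}{7}$ ($c = \frac{4}{7} + \frac{1 \left(-13\right)}{7} = \frac{4}{7} + \frac{1}{7} \left(-13\right) = \frac{4}{7} - \frac{13}{7} = - \frac{9}{7} \approx -1.2857$)
$c \left(-20 + 6\right) = - \frac{9 \left(-20 + 6\right)}{7} = \left(- \frac{9}{7}\right) \left(-14\right) = 18$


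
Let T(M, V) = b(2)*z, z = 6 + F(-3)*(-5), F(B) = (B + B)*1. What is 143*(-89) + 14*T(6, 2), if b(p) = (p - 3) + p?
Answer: -12223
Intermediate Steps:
F(B) = 2*B (F(B) = (2*B)*1 = 2*B)
b(p) = -3 + 2*p (b(p) = (-3 + p) + p = -3 + 2*p)
z = 36 (z = 6 + (2*(-3))*(-5) = 6 - 6*(-5) = 6 + 30 = 36)
T(M, V) = 36 (T(M, V) = (-3 + 2*2)*36 = (-3 + 4)*36 = 1*36 = 36)
143*(-89) + 14*T(6, 2) = 143*(-89) + 14*36 = -12727 + 504 = -12223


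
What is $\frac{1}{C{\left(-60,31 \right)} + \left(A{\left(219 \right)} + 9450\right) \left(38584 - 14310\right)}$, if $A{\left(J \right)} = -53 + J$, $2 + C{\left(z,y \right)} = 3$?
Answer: $\frac{1}{233418785} \approx 4.2841 \cdot 10^{-9}$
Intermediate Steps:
$C{\left(z,y \right)} = 1$ ($C{\left(z,y \right)} = -2 + 3 = 1$)
$\frac{1}{C{\left(-60,31 \right)} + \left(A{\left(219 \right)} + 9450\right) \left(38584 - 14310\right)} = \frac{1}{1 + \left(\left(-53 + 219\right) + 9450\right) \left(38584 - 14310\right)} = \frac{1}{1 + \left(166 + 9450\right) 24274} = \frac{1}{1 + 9616 \cdot 24274} = \frac{1}{1 + 233418784} = \frac{1}{233418785}$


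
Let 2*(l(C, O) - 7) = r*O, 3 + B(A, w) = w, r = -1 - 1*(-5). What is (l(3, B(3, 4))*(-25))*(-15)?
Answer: 3375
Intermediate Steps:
r = 4 (r = -1 + 5 = 4)
B(A, w) = -3 + w
l(C, O) = 7 + 2*O (l(C, O) = 7 + (4*O)/2 = 7 + 2*O)
(l(3, B(3, 4))*(-25))*(-15) = ((7 + 2*(-3 + 4))*(-25))*(-15) = ((7 + 2*1)*(-25))*(-15) = ((7 + 2)*(-25))*(-15) = (9*(-25))*(-15) = -225*(-15) = 3375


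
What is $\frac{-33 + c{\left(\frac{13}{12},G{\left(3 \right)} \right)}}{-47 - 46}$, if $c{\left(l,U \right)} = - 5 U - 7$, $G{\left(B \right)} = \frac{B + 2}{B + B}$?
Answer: $\frac{265}{558} \approx 0.47491$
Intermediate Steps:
$G{\left(B \right)} = \frac{2 + B}{2 B}$
$c{\left(l,U \right)} = -7 - 5 U$
$\frac{-33 + c{\left(\frac{13}{12},G{\left(3 \right)} \right)}}{-47 - 46} = \frac{-33 - \left(7 + 5 \frac{2 + 3}{2 \cdot 3}\right)}{-47 - 46} = \frac{-33 - \left(7 + 5 \cdot \frac{1}{2} \cdot \frac{1}{3} \cdot 5\right)}{-93} = \left(-33 - \frac{67}{6}\right) \left(- \frac{1}{93}\right) = \left(- \frac{265}{6}\right) \left(- \frac{1}{93}\right) = \frac{265}{558}$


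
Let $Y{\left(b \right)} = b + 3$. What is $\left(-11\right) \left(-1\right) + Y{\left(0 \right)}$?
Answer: $14$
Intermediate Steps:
$Y{\left(b \right)} = 3 + b$
$\left(-11\right) \left(-1\right) + Y{\left(0 \right)} = \left(-11\right) \left(-1\right) + \left(3 + 0\right) = 11 + 3 = 14$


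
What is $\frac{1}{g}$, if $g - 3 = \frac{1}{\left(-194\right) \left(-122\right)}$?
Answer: $\frac{23668}{71005} \approx 0.33333$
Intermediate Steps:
$g = \frac{71005}{23668}$ ($g = 3 + \frac{1}{\left(-194\right) \left(-122\right)} = 3 + \frac{1}{23668} = \frac{71005}{23668} \approx 3.0$)
$\frac{1}{g} = \frac{1}{\frac{71005}{23668}} = \frac{23668}{71005}$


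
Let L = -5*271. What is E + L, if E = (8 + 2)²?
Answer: -1255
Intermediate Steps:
L = -1355
E = 100 (E = 10² = 100)
E + L = 100 - 1355 = -1255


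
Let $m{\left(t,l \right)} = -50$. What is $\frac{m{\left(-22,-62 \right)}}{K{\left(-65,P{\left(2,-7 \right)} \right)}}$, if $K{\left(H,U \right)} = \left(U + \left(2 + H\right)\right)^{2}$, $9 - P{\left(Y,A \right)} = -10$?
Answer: $- \frac{25}{968} \approx -0.025826$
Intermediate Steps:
$P{\left(Y,A \right)} = 19$ ($P{\left(Y,A \right)} = 9 - -10 = 9 + 10 = 19$)
$K{\left(H,U \right)} = \left(2 + H + U\right)^{2}$
$\frac{m{\left(-22,-62 \right)}}{K{\left(-65,P{\left(2,-7 \right)} \right)}} = - \frac{50}{\left(2 - 65 + 19\right)^{2}} = - \frac{50}{\left(-44\right)^{2}} = - \frac{50}{1936} = \left(-50\right) \frac{1}{1936} = - \frac{25}{968}$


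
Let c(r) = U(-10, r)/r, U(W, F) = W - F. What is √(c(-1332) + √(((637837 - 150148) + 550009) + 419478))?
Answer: √(-48914 + 98568*√364294)/222 ≈ 34.730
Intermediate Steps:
c(r) = (-10 - r)/r
√(c(-1332) + √(((637837 - 150148) + 550009) + 419478)) = √((-10 - 1*(-1332))/(-1332) + √(((637837 - 150148) + 550009) + 419478)) = √(-(-10 + 1332)/1332 + √((487689 + 550009) + 419478)) = √(-1/1332*1322 + √(1037698 + 419478)) = √(-661/666 + √1457176) = √(-661/666 + 2*√364294)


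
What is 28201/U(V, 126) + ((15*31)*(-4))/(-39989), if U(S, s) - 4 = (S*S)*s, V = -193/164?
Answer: 15170175093412/95992754731 ≈ 158.03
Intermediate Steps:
V = -193/164 (V = -193*1/164 = -193/164 ≈ -1.1768)
U(S, s) = 4 + s*S**2 (U(S, s) = 4 + (S*S)*s = 4 + S**2*s = 4 + s*S**2)
28201/U(V, 126) + ((15*31)*(-4))/(-39989) = 28201/(4 + 126*(-193/164)**2) + ((15*31)*(-4))/(-39989) = 28201/(4 + 126*(37249/26896)) + (465*(-4))*(-1/39989) = 28201/(4 + 2346687/13448) - 1860*(-1/39989) = 28201/(2400479/13448) + 1860/39989 = 28201*(13448/2400479) + 1860/39989 = 379247048/2400479 + 1860/39989 = 15170175093412/95992754731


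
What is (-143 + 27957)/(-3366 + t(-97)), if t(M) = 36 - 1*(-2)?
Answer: -13907/1664 ≈ -8.3576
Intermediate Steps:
t(M) = 38 (t(M) = 36 + 2 = 38)
(-143 + 27957)/(-3366 + t(-97)) = (-143 + 27957)/(-3366 + 38) = 27814/(-3328) = 27814*(-1/3328) = -13907/1664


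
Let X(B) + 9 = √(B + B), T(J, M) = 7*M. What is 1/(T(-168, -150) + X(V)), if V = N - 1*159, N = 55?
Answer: -1059/1121689 - 4*I*√13/1121689 ≈ -0.00094411 - 1.2858e-5*I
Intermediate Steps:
V = -104 (V = 55 - 1*159 = 55 - 159 = -104)
X(B) = -9 + √2*√B (X(B) = -9 + √(B + B) = -9 + √(2*B) = -9 + √2*√B)
1/(T(-168, -150) + X(V)) = 1/(7*(-150) + (-9 + √2*√(-104))) = 1/(-1050 + (-9 + √2*(2*I*√26))) = 1/(-1050 + (-9 + 4*I*√13)) = 1/(-1059 + 4*I*√13)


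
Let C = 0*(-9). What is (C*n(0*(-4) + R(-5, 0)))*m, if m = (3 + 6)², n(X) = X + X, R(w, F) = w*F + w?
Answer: 0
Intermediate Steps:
R(w, F) = w + F*w (R(w, F) = F*w + w = w + F*w)
n(X) = 2*X
m = 81 (m = 9² = 81)
C = 0
(C*n(0*(-4) + R(-5, 0)))*m = (0*(2*(0*(-4) - 5*(1 + 0))))*81 = (0*(2*(0 - 5*1)))*81 = (0*(2*(0 - 5)))*81 = (0*(2*(-5)))*81 = (0*(-10))*81 = 0*81 = 0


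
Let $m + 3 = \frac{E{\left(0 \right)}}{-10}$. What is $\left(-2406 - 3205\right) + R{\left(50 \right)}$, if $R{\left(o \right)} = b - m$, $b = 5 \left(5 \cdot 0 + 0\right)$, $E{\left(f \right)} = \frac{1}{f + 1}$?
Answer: $- \frac{56079}{10} \approx -5607.9$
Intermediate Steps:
$E{\left(f \right)} = \frac{1}{1 + f}$
$m = - \frac{31}{10}$ ($m = -3 + \frac{1}{\left(1 + 0\right) \left(-10\right)} = -3 + 1^{-1} \left(- \frac{1}{10}\right) = -3 + 1 \left(- \frac{1}{10}\right) = -3 - \frac{1}{10} = - \frac{31}{10} \approx -3.1$)
$b = 0$ ($b = 5 \left(0 + 0\right) = 5 \cdot 0 = 0$)
$R{\left(o \right)} = \frac{31}{10}$ ($R{\left(o \right)} = 0 - - \frac{31}{10} = 0 + \frac{31}{10} = \frac{31}{10}$)
$\left(-2406 - 3205\right) + R{\left(50 \right)} = \left(-2406 - 3205\right) + \frac{31}{10} = -5611 + \frac{31}{10} = - \frac{56079}{10}$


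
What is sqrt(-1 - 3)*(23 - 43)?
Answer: -40*I ≈ -40.0*I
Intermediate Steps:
sqrt(-1 - 3)*(23 - 43) = sqrt(-4)*(-20) = (2*I)*(-20) = -40*I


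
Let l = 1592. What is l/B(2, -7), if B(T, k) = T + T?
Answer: 398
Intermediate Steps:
B(T, k) = 2*T
l/B(2, -7) = 1592/((2*2)) = 1592/4 = 1592*(1/4) = 398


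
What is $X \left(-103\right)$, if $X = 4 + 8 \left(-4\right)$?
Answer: $2884$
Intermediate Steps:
$X = -28$ ($X = 4 - 32 = -28$)
$X \left(-103\right) = \left(-28\right) \left(-103\right) = 2884$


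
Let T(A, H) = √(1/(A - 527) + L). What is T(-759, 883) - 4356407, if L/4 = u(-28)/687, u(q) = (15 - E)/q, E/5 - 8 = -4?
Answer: -4356407 + √10024870254/6184374 ≈ -4.3564e+6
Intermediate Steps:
E = 20 (E = 40 + 5*(-4) = 40 - 20 = 20)
u(q) = -5/q (u(q) = (15 - 1*20)/q = (15 - 20)/q = -5/q)
L = 5/4809 (L = 4*(-5/(-28)/687) = 4*(-5*(-1/28)*(1/687)) = 4*((5/28)*(1/687)) = 4*(5/19236) = 5/4809 ≈ 0.0010397)
T(A, H) = √(5/4809 + 1/(-527 + A)) (T(A, H) = √(1/(A - 527) + 5/4809) = √(1/(-527 + A) + 5/4809) = √(5/4809 + 1/(-527 + A)))
T(-759, 883) - 4356407 = √4809*√((2174 + 5*(-759))/(-527 - 759))/4809 - 4356407 = √4809*√((2174 - 3795)/(-1286))/4809 - 4356407 = √4809*√(-1/1286*(-1621))/4809 - 4356407 = √4809*√(1621/1286)/4809 - 4356407 = √4809*(√2084606/1286)/4809 - 4356407 = √10024870254/6184374 - 4356407 = -4356407 + √10024870254/6184374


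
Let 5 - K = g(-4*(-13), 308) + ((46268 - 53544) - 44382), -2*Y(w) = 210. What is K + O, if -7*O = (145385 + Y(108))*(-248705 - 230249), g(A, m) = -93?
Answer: 9940399916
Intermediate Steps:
Y(w) = -105 (Y(w) = -½*210 = -105)
K = 51756 (K = 5 - (-93 + ((46268 - 53544) - 44382)) = 5 - (-93 + (-7276 - 44382)) = 5 - (-93 - 51658) = 5 - 1*(-51751) = 5 + 51751 = 51756)
O = 9940348160 (O = -(145385 - 105)*(-248705 - 230249)/7 = -145280*(-478954)/7 = -⅐*(-69582437120) = 9940348160)
K + O = 51756 + 9940348160 = 9940399916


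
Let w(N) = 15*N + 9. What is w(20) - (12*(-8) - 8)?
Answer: 413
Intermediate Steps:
w(N) = 9 + 15*N
w(20) - (12*(-8) - 8) = (9 + 15*20) - (12*(-8) - 8) = (9 + 300) - (-96 - 8) = 309 - 1*(-104) = 309 + 104 = 413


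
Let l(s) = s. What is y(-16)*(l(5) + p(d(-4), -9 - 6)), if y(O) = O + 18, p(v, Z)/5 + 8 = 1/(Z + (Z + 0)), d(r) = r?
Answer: -211/3 ≈ -70.333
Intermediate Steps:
p(v, Z) = -40 + 5/(2*Z) (p(v, Z) = -40 + 5/(Z + (Z + 0)) = -40 + 5/(Z + Z) = -40 + 5/((2*Z)) = -40 + 5*(1/(2*Z)) = -40 + 5/(2*Z))
y(O) = 18 + O
y(-16)*(l(5) + p(d(-4), -9 - 6)) = (18 - 16)*(5 + (-40 + 5/(2*(-9 - 6)))) = 2*(5 + (-40 + (5/2)/(-15))) = 2*(5 + (-40 + (5/2)*(-1/15))) = 2*(5 + (-40 - 1/6)) = 2*(5 - 241/6) = 2*(-211/6) = -211/3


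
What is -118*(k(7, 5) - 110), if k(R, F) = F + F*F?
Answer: 9440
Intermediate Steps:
k(R, F) = F + F²
-118*(k(7, 5) - 110) = -118*(5*(1 + 5) - 110) = -118*(5*6 - 110) = -118*(30 - 110) = -118*(-80) = 9440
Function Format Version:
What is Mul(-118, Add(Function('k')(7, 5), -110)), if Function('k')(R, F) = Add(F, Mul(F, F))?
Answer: 9440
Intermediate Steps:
Function('k')(R, F) = Add(F, Pow(F, 2))
Mul(-118, Add(Function('k')(7, 5), -110)) = Mul(-118, Add(Mul(5, Add(1, 5)), -110)) = Mul(-118, Add(Mul(5, 6), -110)) = Mul(-118, Add(30, -110)) = Mul(-118, -80) = 9440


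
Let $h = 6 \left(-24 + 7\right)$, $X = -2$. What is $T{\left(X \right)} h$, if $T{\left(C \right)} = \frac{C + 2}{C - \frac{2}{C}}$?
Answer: $0$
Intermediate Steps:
$h = -102$ ($h = 6 \left(-17\right) = -102$)
$T{\left(C \right)} = \frac{2 + C}{C - \frac{2}{C}}$
$T{\left(X \right)} h = - \frac{2 \left(2 - 2\right)}{-2 + \left(-2\right)^{2}} \left(-102\right) = \left(-2\right) \frac{1}{-2 + 4} \cdot 0 \left(-102\right) = \left(-2\right) \frac{1}{2} \cdot 0 \left(-102\right) = 0 \left(-102\right) = 0$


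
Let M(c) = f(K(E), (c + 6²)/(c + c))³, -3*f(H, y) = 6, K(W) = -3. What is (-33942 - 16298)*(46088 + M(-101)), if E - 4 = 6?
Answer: -2315059200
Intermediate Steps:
E = 10 (E = 4 + 6 = 10)
f(H, y) = -2 (f(H, y) = -⅓*6 = -2)
M(c) = -8 (M(c) = (-2)³ = -8)
(-33942 - 16298)*(46088 + M(-101)) = (-33942 - 16298)*(46088 - 8) = -50240*46080 = -2315059200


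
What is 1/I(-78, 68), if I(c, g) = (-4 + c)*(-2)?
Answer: 1/164 ≈ 0.0060976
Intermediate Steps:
I(c, g) = 8 - 2*c
1/I(-78, 68) = 1/(8 - 2*(-78)) = 1/(8 + 156) = 1/164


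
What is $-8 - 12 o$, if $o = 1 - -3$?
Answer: $-56$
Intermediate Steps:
$o = 4$ ($o = 1 + 3 = 4$)
$-8 - 12 o = -8 - 48 = -56$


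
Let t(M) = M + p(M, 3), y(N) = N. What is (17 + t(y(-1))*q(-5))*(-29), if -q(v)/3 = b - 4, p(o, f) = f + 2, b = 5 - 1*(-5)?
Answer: 1595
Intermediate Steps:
b = 10 (b = 5 + 5 = 10)
p(o, f) = 2 + f
q(v) = -18 (q(v) = -3*(10 - 4) = -3*6 = -18)
t(M) = 5 + M (t(M) = M + (2 + 3) = M + 5 = 5 + M)
(17 + t(y(-1))*q(-5))*(-29) = (17 + (5 - 1)*(-18))*(-29) = (17 + 4*(-18))*(-29) = (17 - 72)*(-29) = -55*(-29) = 1595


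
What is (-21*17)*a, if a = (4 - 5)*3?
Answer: 1071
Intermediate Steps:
a = -3 (a = -1*3 = -3)
(-21*17)*a = -21*17*(-3) = -357*(-3) = 1071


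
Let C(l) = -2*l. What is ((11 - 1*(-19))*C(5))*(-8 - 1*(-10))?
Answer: -600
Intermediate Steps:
((11 - 1*(-19))*C(5))*(-8 - 1*(-10)) = ((11 - 1*(-19))*(-2*5))*(-8 - 1*(-10)) = ((11 + 19)*(-10))*(-8 + 10) = (30*(-10))*2 = -300*2 = -600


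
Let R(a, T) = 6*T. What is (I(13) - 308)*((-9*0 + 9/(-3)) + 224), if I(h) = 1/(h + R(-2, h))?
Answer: -476459/7 ≈ -68066.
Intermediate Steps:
I(h) = 1/(7*h) (I(h) = 1/(h + 6*h) = 1/(7*h))
(I(13) - 308)*((-9*0 + 9/(-3)) + 224) = ((⅐)/13 - 308)*((-9*0 + 9/(-3)) + 224) = ((⅐)*(1/13) - 308)*((0 + 9*(-⅓)) + 224) = (1/91 - 308)*((0 - 3) + 224) = -28027*(-3 + 224)/91 = -28027/91*221 = -476459/7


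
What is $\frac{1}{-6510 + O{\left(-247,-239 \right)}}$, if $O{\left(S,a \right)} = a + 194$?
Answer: $- \frac{1}{6555} \approx -0.00015256$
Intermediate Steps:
$O{\left(S,a \right)} = 194 + a$
$\frac{1}{-6510 + O{\left(-247,-239 \right)}} = \frac{1}{-6510 + \left(194 - 239\right)} = \frac{1}{-6510 - 45} = \frac{1}{-6555} = - \frac{1}{6555}$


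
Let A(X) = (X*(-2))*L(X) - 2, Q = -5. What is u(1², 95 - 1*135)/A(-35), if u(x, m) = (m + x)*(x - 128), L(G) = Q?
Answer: -4953/352 ≈ -14.071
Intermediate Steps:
L(G) = -5
u(x, m) = (-128 + x)*(m + x) (u(x, m) = (m + x)*(-128 + x) = (-128 + x)*(m + x))
A(X) = -2 + 10*X (A(X) = (X*(-2))*(-5) - 2 = -2*X*(-5) - 2 = 10*X - 2 = -2 + 10*X)
u(1², 95 - 1*135)/A(-35) = ((1²)² - 128*(95 - 1*135) - 128*1² + (95 - 1*135)*1²)/(-2 + 10*(-35)) = (1² - 128*(95 - 135) - 128*1 + (95 - 135)*1)/(-2 - 350) = (1 - 128*(-40) - 128 - 40*1)/(-352) = (1 + 5120 - 128 - 40)*(-1/352) = 4953*(-1/352) = -4953/352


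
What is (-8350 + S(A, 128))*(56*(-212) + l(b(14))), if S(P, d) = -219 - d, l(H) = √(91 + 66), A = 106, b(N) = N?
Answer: 103250784 - 8697*√157 ≈ 1.0314e+8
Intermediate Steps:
l(H) = √157
(-8350 + S(A, 128))*(56*(-212) + l(b(14))) = (-8350 + (-219 - 1*128))*(56*(-212) + √157) = (-8350 + (-219 - 128))*(-11872 + √157) = (-8350 - 347)*(-11872 + √157) = -8697*(-11872 + √157) = 103250784 - 8697*√157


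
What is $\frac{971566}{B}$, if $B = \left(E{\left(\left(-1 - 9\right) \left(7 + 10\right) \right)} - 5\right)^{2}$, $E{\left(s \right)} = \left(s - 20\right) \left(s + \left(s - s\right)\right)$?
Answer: $\frac{971566}{1042967025} \approx 0.00093154$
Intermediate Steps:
$E{\left(s \right)} = s \left(-20 + s\right)$ ($E{\left(s \right)} = \left(-20 + s\right) \left(s + 0\right) = \left(-20 + s\right) s = s \left(-20 + s\right)$)
$B = 1042967025$ ($B = \left(\left(-1 - 9\right) \left(7 + 10\right) \left(-20 + \left(-1 - 9\right) \left(7 + 10\right)\right) - 5\right)^{2} = \left(\left(-10\right) 17 \left(-20 - 170\right) - 5\right)^{2} = \left(- 170 \left(-20 - 170\right) - 5\right)^{2} = \left(\left(-170\right) \left(-190\right) - 5\right)^{2} = \left(32300 - 5\right)^{2} = 32295^{2} = 1042967025$)
$\frac{971566}{B} = \frac{971566}{1042967025}$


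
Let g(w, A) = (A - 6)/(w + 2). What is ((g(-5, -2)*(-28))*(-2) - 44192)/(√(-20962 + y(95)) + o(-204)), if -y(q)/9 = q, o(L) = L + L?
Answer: 17969408/188281 + 132128*I*√21817/564843 ≈ 95.439 + 34.551*I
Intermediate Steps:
o(L) = 2*L
g(w, A) = (-6 + A)/(2 + w)
y(q) = -9*q
((g(-5, -2)*(-28))*(-2) - 44192)/(√(-20962 + y(95)) + o(-204)) = ((((-6 - 2)/(2 - 5))*(-28))*(-2) - 44192)/(√(-20962 - 9*95) + 2*(-204)) = (((-8/(-3))*(-28))*(-2) - 44192)/(√(-20962 - 855) - 408) = ((-⅓*(-8)*(-28))*(-2) - 44192)/(√(-21817) - 408) = (((8/3)*(-28))*(-2) - 44192)/(I*√21817 - 408) = (-224/3*(-2) - 44192)/(-408 + I*√21817) = (448/3 - 44192)/(-408 + I*√21817) = -132128/(3*(-408 + I*√21817))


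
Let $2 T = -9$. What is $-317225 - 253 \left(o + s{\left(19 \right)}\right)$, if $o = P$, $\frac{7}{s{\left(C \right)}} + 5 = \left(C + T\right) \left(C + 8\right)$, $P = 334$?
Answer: $- \frac{310538513}{773} \approx -4.0173 \cdot 10^{5}$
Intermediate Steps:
$T = - \frac{9}{2}$ ($T = \frac{1}{2} \left(-9\right) = - \frac{9}{2} \approx -4.5$)
$s{\left(C \right)} = \frac{7}{-5 + \left(8 + C\right) \left(- \frac{9}{2} + C\right)}$ ($s{\left(C \right)} = \frac{7}{-5 + \left(C - \frac{9}{2}\right) \left(C + 8\right)} = \frac{7}{-5 + \left(- \frac{9}{2} + C\right) \left(8 + C\right)} = \frac{7}{-5 + \left(8 + C\right) \left(- \frac{9}{2} + C\right)}$)
$o = 334$
$-317225 - 253 \left(o + s{\left(19 \right)}\right) = -317225 - 253 \left(334 + \frac{14}{-82 + 2 \cdot 19^{2} + 7 \cdot 19}\right) = -317225 - 253 \left(334 + \frac{14}{-82 + 2 \cdot 361 + 133}\right) = -317225 - 253 \left(334 + \frac{14}{-82 + 722 + 133}\right) = -317225 - 253 \left(334 + \frac{14}{773}\right) = -317225 - 253 \cdot \frac{258196}{773} = -317225 - \frac{65323588}{773} = - \frac{310538513}{773}$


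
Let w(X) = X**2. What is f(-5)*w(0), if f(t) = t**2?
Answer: 0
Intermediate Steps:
f(-5)*w(0) = (-5)**2*0**2 = 25*0 = 0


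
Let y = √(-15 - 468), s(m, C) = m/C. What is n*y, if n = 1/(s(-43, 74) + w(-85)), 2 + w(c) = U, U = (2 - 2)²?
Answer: -74*I*√483/191 ≈ -8.5148*I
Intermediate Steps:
U = 0 (U = 0² = 0)
w(c) = -2 (w(c) = -2 + 0 = -2)
y = I*√483 (y = √(-483) = I*√483 ≈ 21.977*I)
n = -74/191 (n = 1/(-43/74 - 2) = 1/(-191/74) = -74/191 ≈ -0.38743)
n*y = -74*I*√483/191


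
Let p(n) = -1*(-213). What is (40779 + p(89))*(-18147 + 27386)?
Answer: 378725088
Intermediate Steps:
p(n) = 213
(40779 + p(89))*(-18147 + 27386) = (40779 + 213)*(-18147 + 27386) = 40992*9239 = 378725088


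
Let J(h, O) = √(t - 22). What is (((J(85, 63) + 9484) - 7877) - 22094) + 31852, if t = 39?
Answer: 11365 + √17 ≈ 11369.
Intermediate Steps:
J(h, O) = √17 (J(h, O) = √(39 - 22) = √17)
(((J(85, 63) + 9484) - 7877) - 22094) + 31852 = (((√17 + 9484) - 7877) - 22094) + 31852 = (((9484 + √17) - 7877) - 22094) + 31852 = ((1607 + √17) - 22094) + 31852 = (-20487 + √17) + 31852 = 11365 + √17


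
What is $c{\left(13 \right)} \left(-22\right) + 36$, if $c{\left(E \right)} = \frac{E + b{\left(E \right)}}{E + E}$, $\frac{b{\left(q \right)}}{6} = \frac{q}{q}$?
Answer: $\frac{259}{13} \approx 19.923$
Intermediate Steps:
$b{\left(q \right)} = 6$ ($b{\left(q \right)} = 6 \frac{q}{q} = 6 \cdot 1 = 6$)
$c{\left(E \right)} = \frac{6 + E}{2 E}$ ($c{\left(E \right)} = \frac{E + 6}{E + E} = \frac{6 + E}{2 E}$)
$c{\left(13 \right)} \left(-22\right) + 36 = \frac{6 + 13}{2 \cdot 13} \left(-22\right) + 36 = \frac{1}{2} \cdot \frac{1}{13} \cdot 19 \left(-22\right) + 36 = \frac{19}{26} \left(-22\right) + 36 = - \frac{209}{13} + 36 = \frac{259}{13}$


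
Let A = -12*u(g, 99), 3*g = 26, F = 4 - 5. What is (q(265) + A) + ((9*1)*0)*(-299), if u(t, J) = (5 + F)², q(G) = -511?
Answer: -703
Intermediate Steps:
F = -1
g = 26/3 (g = (⅓)*26 = 26/3 ≈ 8.6667)
u(t, J) = 16 (u(t, J) = (5 - 1)² = 4² = 16)
A = -192 (A = -12*16 = -192)
(q(265) + A) + ((9*1)*0)*(-299) = (-511 - 192) + ((9*1)*0)*(-299) = -703 + (9*0)*(-299) = -703 + 0*(-299) = -703 + 0 = -703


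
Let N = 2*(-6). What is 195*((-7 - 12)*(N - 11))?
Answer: 85215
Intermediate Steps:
N = -12
195*((-7 - 12)*(N - 11)) = 195*((-7 - 12)*(-12 - 11)) = 195*(-19*(-23)) = 195*437 = 85215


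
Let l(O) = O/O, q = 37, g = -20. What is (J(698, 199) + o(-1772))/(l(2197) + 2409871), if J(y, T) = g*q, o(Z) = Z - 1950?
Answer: -2231/1204936 ≈ -0.0018516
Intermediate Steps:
o(Z) = -1950 + Z
J(y, T) = -740 (J(y, T) = -20*37 = -740)
l(O) = 1
(J(698, 199) + o(-1772))/(l(2197) + 2409871) = (-740 + (-1950 - 1772))/(1 + 2409871) = (-740 - 3722)/2409872 = -4462*1/2409872 = -2231/1204936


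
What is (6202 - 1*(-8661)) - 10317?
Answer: 4546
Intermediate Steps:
(6202 - 1*(-8661)) - 10317 = (6202 + 8661) - 10317 = 14863 - 10317 = 4546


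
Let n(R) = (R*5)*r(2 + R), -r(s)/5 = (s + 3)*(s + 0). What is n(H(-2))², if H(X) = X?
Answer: 0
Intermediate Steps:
r(s) = -5*s*(3 + s) (r(s) = -5*(s + 3)*(s + 0) = -5*(3 + s)*s = -5*s*(3 + s))
n(R) = -25*R*(2 + R)*(5 + R) (n(R) = (R*5)*(-5*(2 + R)*(3 + (2 + R))) = (5*R)*(-5*(2 + R)*(5 + R)) = -25*R*(2 + R)*(5 + R))
n(H(-2))² = (-25*(-2)*(2 - 2)*(5 - 2))² = (-25*(-2)*0*3)² = 0² = 0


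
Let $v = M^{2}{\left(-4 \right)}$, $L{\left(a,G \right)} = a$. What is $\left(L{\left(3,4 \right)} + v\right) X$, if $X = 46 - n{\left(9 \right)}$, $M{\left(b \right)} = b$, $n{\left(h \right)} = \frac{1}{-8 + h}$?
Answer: $855$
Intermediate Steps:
$v = 16$ ($v = \left(-4\right)^{2} = 16$)
$X = 45$ ($X = 46 - \frac{1}{-8 + 9} = 46 - 1^{-1} = 46 - 1 = 45$)
$\left(L{\left(3,4 \right)} + v\right) X = \left(3 + 16\right) 45 = 19 \cdot 45 = 855$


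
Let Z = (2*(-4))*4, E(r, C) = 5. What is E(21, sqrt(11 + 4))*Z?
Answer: -160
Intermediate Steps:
Z = -32 (Z = -8*4 = -32)
E(21, sqrt(11 + 4))*Z = 5*(-32) = -160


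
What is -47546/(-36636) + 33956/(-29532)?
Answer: 6671519/45080598 ≈ 0.14799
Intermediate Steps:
-47546/(-36636) + 33956/(-29532) = -47546*(-1/36636) + 33956*(-1/29532) = 23773/18318 - 8489/7383 = 6671519/45080598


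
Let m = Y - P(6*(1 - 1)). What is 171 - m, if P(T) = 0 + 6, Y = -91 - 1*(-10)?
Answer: 258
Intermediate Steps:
Y = -81 (Y = -91 + 10 = -81)
P(T) = 6
m = -87 (m = -81 - 1*6 = -81 - 6 = -87)
171 - m = 171 - 1*(-87) = 171 + 87 = 258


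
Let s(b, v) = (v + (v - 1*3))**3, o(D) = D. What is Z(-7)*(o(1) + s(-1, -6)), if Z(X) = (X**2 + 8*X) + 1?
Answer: 20244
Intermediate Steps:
Z(X) = 1 + X**2 + 8*X
s(b, v) = (-3 + 2*v)**3 (s(b, v) = (v + (v - 3))**3 = (v + (-3 + v))**3 = (-3 + 2*v)**3)
Z(-7)*(o(1) + s(-1, -6)) = (1 + (-7)**2 + 8*(-7))*(1 + (-3 + 2*(-6))**3) = (1 + 49 - 56)*(1 + (-3 - 12)**3) = -6*(1 + (-15)**3) = -6*(1 - 3375) = -6*(-3374) = 20244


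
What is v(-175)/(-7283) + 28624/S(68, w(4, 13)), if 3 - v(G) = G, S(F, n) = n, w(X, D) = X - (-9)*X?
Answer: 26057684/36415 ≈ 715.58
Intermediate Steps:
w(X, D) = 10*X (w(X, D) = X + 9*X = 10*X)
v(G) = 3 - G
v(-175)/(-7283) + 28624/S(68, w(4, 13)) = (3 - 1*(-175))/(-7283) + 28624/((10*4)) = (3 + 175)*(-1/7283) + 28624/40 = 178*(-1/7283) + 28624*(1/40) = -178/7283 + 3578/5 = 26057684/36415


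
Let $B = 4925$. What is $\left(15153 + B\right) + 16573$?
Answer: $36651$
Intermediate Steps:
$\left(15153 + B\right) + 16573 = \left(15153 + 4925\right) + 16573 = 20078 + 16573 = 36651$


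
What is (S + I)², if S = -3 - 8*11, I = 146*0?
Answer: 8281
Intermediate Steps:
I = 0
S = -91 (S = -3 - 88 = -91)
(S + I)² = (-91 + 0)² = (-91)² = 8281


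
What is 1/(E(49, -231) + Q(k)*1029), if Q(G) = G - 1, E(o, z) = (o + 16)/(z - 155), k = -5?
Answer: -386/2383229 ≈ -0.00016197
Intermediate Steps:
E(o, z) = (16 + o)/(-155 + z)
Q(G) = -1 + G
1/(E(49, -231) + Q(k)*1029) = 1/((16 + 49)/(-155 - 231) + (-1 - 5)*1029) = 1/(65/(-386) - 6*1029) = 1/(-1/386*65 - 6174) = 1/(-65/386 - 6174) = 1/(-2383229/386) = -386/2383229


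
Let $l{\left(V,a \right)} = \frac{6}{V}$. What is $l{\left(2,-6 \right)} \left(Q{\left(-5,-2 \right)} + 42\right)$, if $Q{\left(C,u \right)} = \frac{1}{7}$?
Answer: $\frac{885}{7} \approx 126.43$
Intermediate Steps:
$Q{\left(C,u \right)} = \frac{1}{7}$
$l{\left(2,-6 \right)} \left(Q{\left(-5,-2 \right)} + 42\right) = \frac{6}{2} \left(\frac{1}{7} + 42\right) = 6 \cdot \frac{1}{2} \cdot \frac{295}{7} = 3 \cdot \frac{295}{7} = \frac{885}{7}$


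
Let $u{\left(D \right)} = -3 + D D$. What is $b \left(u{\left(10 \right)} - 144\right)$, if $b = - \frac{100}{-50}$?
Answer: $-94$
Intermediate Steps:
$u{\left(D \right)} = -3 + D^{2}$
$b = 2$ ($b = \left(-100\right) \left(- \frac{1}{50}\right) = 2$)
$b \left(u{\left(10 \right)} - 144\right) = 2 \left(\left(-3 + 10^{2}\right) - 144\right) = 2 \left(\left(-3 + 100\right) - 144\right) = 2 \left(97 - 144\right) = 2 \left(-47\right) = -94$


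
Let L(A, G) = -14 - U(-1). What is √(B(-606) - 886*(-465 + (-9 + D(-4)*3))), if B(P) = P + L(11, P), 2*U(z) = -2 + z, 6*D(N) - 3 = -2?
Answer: √1675610/2 ≈ 647.23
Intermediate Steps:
D(N) = ⅙ (D(N) = ½ + (⅙)*(-2) = ½ - ⅓ = ⅙)
U(z) = -1 + z/2 (U(z) = (-2 + z)/2 = -1 + z/2)
L(A, G) = -25/2 (L(A, G) = -14 - (-1 + (½)*(-1)) = -14 - (-1 - ½) = -14 - 1*(-3/2) = -14 + 3/2 = -25/2)
B(P) = -25/2 + P (B(P) = P - 25/2 = -25/2 + P)
√(B(-606) - 886*(-465 + (-9 + D(-4)*3))) = √((-25/2 - 606) - 886*(-465 + (-9 + (⅙)*3))) = √(-1237/2 - 886*(-465 + (-9 + ½))) = √(-1237/2 - 886*(-465 - 17/2)) = √(-1237/2 - 886*(-947/2)) = √(-1237/2 + 419521) = √(837805/2) = √1675610/2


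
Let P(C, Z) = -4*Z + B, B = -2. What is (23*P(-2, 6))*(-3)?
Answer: 1794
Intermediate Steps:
P(C, Z) = -2 - 4*Z (P(C, Z) = -4*Z - 2 = -2 - 4*Z)
(23*P(-2, 6))*(-3) = (23*(-2 - 4*6))*(-3) = (23*(-2 - 24))*(-3) = (23*(-26))*(-3) = -598*(-3) = 1794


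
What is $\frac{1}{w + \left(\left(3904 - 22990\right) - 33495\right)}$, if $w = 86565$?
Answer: $\frac{1}{33984} \approx 2.9426 \cdot 10^{-5}$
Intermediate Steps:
$\frac{1}{w + \left(\left(3904 - 22990\right) - 33495\right)} = \frac{1}{86565 + \left(\left(3904 - 22990\right) - 33495\right)} = \frac{1}{86565 - 52581} = \frac{1}{33984}$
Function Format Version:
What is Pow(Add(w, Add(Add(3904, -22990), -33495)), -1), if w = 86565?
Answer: Rational(1, 33984) ≈ 2.9426e-5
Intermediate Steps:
Pow(Add(w, Add(Add(3904, -22990), -33495)), -1) = Pow(Add(86565, Add(Add(3904, -22990), -33495)), -1) = Pow(Add(86565, Add(-19086, -33495)), -1) = Pow(Add(86565, -52581), -1) = Pow(33984, -1) = Rational(1, 33984)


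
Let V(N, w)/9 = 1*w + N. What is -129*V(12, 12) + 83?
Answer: -27781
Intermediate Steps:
V(N, w) = 9*N + 9*w (V(N, w) = 9*(1*w + N) = 9*(w + N) = 9*(N + w) = 9*N + 9*w)
-129*V(12, 12) + 83 = -129*(9*12 + 9*12) + 83 = -129*(108 + 108) + 83 = -129*216 + 83 = -27864 + 83 = -27781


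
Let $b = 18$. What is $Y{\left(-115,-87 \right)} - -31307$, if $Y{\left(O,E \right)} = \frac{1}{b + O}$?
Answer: $\frac{3036778}{97} \approx 31307.0$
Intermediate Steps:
$Y{\left(O,E \right)} = \frac{1}{18 + O}$
$Y{\left(-115,-87 \right)} - -31307 = \frac{1}{18 - 115} - -31307 = \frac{1}{-97} + 31307 = - \frac{1}{97} + 31307 = \frac{3036778}{97}$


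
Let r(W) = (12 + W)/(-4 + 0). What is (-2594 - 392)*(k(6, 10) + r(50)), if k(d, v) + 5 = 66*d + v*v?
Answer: -1419843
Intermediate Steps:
k(d, v) = -5 + v**2 + 66*d (k(d, v) = -5 + (66*d + v*v) = -5 + (66*d + v**2) = -5 + (v**2 + 66*d) = -5 + v**2 + 66*d)
r(W) = -3 - W/4 (r(W) = (12 + W)/(-4) = (12 + W)*(-1/4) = -3 - W/4)
(-2594 - 392)*(k(6, 10) + r(50)) = (-2594 - 392)*((-5 + 10**2 + 66*6) + (-3 - 1/4*50)) = -2986*((-5 + 100 + 396) + (-3 - 25/2)) = -2986*(491 - 31/2) = -2986*951/2 = -1419843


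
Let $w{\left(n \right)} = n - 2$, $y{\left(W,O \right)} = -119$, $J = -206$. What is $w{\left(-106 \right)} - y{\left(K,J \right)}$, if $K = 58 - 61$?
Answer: $11$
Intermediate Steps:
$K = -3$ ($K = 58 - 61 = -3$)
$w{\left(n \right)} = -2 + n$ ($w{\left(n \right)} = n - 2 = -2 + n$)
$w{\left(-106 \right)} - y{\left(K,J \right)} = \left(-2 - 106\right) - -119 = -108 + 119 = 11$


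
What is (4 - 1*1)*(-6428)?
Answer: -19284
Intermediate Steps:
(4 - 1*1)*(-6428) = (4 - 1)*(-6428) = 3*(-6428) = -19284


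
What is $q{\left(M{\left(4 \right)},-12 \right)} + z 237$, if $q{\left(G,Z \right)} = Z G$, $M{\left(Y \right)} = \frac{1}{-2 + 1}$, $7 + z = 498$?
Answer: $116379$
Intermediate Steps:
$z = 491$ ($z = -7 + 498 = 491$)
$M{\left(Y \right)} = -1$ ($M{\left(Y \right)} = \frac{1}{-1} = -1$)
$q{\left(G,Z \right)} = G Z$
$q{\left(M{\left(4 \right)},-12 \right)} + z 237 = \left(-1\right) \left(-12\right) + 491 \cdot 237 = 12 + 116367 = 116379$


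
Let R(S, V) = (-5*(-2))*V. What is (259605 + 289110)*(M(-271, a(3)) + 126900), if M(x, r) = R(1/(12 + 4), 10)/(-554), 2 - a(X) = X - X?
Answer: 19288018143750/277 ≈ 6.9632e+10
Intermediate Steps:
a(X) = 2 (a(X) = 2 - (X - X) = 2 - 1*0 = 2 + 0 = 2)
R(S, V) = 10*V
M(x, r) = -50/277 (M(x, r) = (10*10)/(-554) = 100*(-1/554) = -50/277)
(259605 + 289110)*(M(-271, a(3)) + 126900) = (259605 + 289110)*(-50/277 + 126900) = 548715*(35151250/277) = 19288018143750/277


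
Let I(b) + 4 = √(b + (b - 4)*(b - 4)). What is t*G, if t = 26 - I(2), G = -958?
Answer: -28740 + 958*√6 ≈ -26393.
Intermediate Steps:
I(b) = -4 + √(b + (-4 + b)²) (I(b) = -4 + √(b + (b - 4)*(b - 4)) = -4 + √(b + (-4 + b)*(-4 + b)) = -4 + √(b + (-4 + b)²))
t = 30 - √6 (t = 26 - (-4 + √(2 + (-4 + 2)²)) = 26 - (-4 + √(2 + (-2)²)) = 26 - (-4 + √(2 + 4)) = 26 - (-4 + √6) = 26 + (4 - √6) = 30 - √6 ≈ 27.551)
t*G = (30 - √6)*(-958) = -28740 + 958*√6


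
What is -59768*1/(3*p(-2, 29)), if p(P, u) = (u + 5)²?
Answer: -14942/867 ≈ -17.234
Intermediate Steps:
p(P, u) = (5 + u)²
-59768*1/(3*p(-2, 29)) = -59768*1/(3*(5 + 29)²) = -59768/(34²*3) = -59768/(1156*3) = -59768/3468 = -59768*1/3468 = -14942/867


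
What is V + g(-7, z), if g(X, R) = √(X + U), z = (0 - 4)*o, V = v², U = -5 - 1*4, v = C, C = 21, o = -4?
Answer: 441 + 4*I ≈ 441.0 + 4.0*I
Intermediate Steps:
v = 21
U = -9 (U = -5 - 4 = -9)
V = 441 (V = 21² = 441)
z = 16 (z = (0 - 4)*(-4) = -4*(-4) = 16)
g(X, R) = √(-9 + X) (g(X, R) = √(X - 9) = √(-9 + X))
V + g(-7, z) = 441 + √(-9 - 7) = 441 + √(-16) = 441 + 4*I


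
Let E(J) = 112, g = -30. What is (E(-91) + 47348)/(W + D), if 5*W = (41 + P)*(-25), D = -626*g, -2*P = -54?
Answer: 2373/922 ≈ 2.5738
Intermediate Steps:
P = 27 (P = -1/2*(-54) = 27)
D = 18780 (D = -626*(-30) = 18780)
W = -340 (W = ((41 + 27)*(-25))/5 = (68*(-25))/5 = (1/5)*(-1700) = -340)
(E(-91) + 47348)/(W + D) = (112 + 47348)/(-340 + 18780) = 47460/18440 = 47460*(1/18440) = 2373/922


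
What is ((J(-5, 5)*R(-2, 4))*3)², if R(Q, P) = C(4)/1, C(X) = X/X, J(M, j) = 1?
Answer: 9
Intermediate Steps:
C(X) = 1
R(Q, P) = 1 (R(Q, P) = 1/1 = 1*1 = 1)
((J(-5, 5)*R(-2, 4))*3)² = ((1*1)*3)² = (1*3)² = 3² = 9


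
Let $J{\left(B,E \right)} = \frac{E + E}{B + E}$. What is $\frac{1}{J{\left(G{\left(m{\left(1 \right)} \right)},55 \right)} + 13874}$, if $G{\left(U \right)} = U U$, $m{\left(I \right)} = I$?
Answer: $\frac{28}{388527} \approx 7.2067 \cdot 10^{-5}$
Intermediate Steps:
$G{\left(U \right)} = U^{2}$
$J{\left(B,E \right)} = \frac{2 E}{B + E}$
$\frac{1}{J{\left(G{\left(m{\left(1 \right)} \right)},55 \right)} + 13874} = \frac{1}{2 \cdot 55 \frac{1}{1^{2} + 55} + 13874} = \frac{1}{2 \cdot 55 \frac{1}{1 + 55} + 13874} = \frac{1}{2 \cdot 55 \cdot \frac{1}{56} + 13874} = \frac{1}{\frac{55}{28} + 13874} = \frac{1}{\frac{388527}{28}} = \frac{28}{388527}$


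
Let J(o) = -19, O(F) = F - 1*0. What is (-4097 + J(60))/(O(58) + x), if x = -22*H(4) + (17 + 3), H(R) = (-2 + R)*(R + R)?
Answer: 2058/137 ≈ 15.022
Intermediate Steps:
H(R) = 2*R*(-2 + R) (H(R) = (-2 + R)*(2*R) = 2*R*(-2 + R))
O(F) = F (O(F) = F + 0 = F)
x = -332 (x = -44*4*(-2 + 4) + (17 + 3) = -44*4*2 + 20 = -22*16 + 20 = -352 + 20 = -332)
(-4097 + J(60))/(O(58) + x) = (-4097 - 19)/(58 - 332) = -4116/(-274) = -4116*(-1/274) = 2058/137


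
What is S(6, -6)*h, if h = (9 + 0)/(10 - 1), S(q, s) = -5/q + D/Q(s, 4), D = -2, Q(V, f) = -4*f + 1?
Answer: -7/10 ≈ -0.70000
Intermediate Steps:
Q(V, f) = 1 - 4*f
S(q, s) = 2/15 - 5/q (S(q, s) = -5/q - 2/(1 - 4*4) = -5/q - 2/(1 - 16) = -5/q - 2/(-15) = -5/q - 2*(-1/15) = -5/q + 2/15 = 2/15 - 5/q)
h = 1 (h = 9/9 = 9*(⅑) = 1)
S(6, -6)*h = (2/15 - 5/6)*1 = (2/15 - 5*⅙)*1 = (2/15 - ⅚)*1 = -7/10*1 = -7/10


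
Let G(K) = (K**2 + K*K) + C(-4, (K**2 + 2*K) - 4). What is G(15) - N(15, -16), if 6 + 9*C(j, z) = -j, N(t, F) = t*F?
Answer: 6208/9 ≈ 689.78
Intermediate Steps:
N(t, F) = F*t
C(j, z) = -2/3 - j/9 (C(j, z) = -2/3 + (-j)/9 = -2/3 - j/9)
G(K) = -2/9 + 2*K**2 (G(K) = (K**2 + K*K) + (-2/3 - 1/9*(-4)) = (K**2 + K**2) + (-2/3 + 4/9) = 2*K**2 - 2/9 = -2/9 + 2*K**2)
G(15) - N(15, -16) = (-2/9 + 2*15**2) - (-16)*15 = (-2/9 + 2*225) - 1*(-240) = (-2/9 + 450) + 240 = 4048/9 + 240 = 6208/9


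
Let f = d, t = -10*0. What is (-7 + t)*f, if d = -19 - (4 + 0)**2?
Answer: 245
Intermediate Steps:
t = 0
d = -35 (d = -19 - 1*4**2 = -19 - 1*16 = -19 - 16 = -35)
f = -35
(-7 + t)*f = (-7 + 0)*(-35) = -7*(-35) = 245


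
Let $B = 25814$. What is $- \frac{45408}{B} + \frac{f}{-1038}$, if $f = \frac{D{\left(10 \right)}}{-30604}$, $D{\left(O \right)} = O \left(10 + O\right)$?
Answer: $- \frac{90154287101}{51252006183} \approx -1.759$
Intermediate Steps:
$f = - \frac{50}{7651}$ ($f = \frac{10 \left(10 + 10\right)}{-30604} = 10 \cdot 20 \left(- \frac{1}{30604}\right) = 200 \left(- \frac{1}{30604}\right) = - \frac{50}{7651} \approx -0.0065351$)
$- \frac{45408}{B} + \frac{f}{-1038} = - \frac{45408}{25814} - \frac{50}{7651 \left(-1038\right)} = \left(-45408\right) \frac{1}{25814} - - \frac{25}{3970869} = - \frac{22704}{12907} + \frac{25}{3970869} = - \frac{90154287101}{51252006183}$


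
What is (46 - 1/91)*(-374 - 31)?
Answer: -1694925/91 ≈ -18626.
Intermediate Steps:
(46 - 1/91)*(-374 - 31) = (46 - 1*1/91)*(-405) = (46 - 1/91)*(-405) = (4185/91)*(-405) = -1694925/91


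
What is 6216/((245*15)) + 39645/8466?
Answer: 3147937/493850 ≈ 6.3743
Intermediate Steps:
6216/((245*15)) + 39645/8466 = 6216/3675 + 39645*(1/8466) = 6216*(1/3675) + 13215/2822 = 296/175 + 13215/2822 = 3147937/493850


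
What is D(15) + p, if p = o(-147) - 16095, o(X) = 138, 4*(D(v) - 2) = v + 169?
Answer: -15909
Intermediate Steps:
D(v) = 177/4 + v/4 (D(v) = 2 + (v + 169)/4 = 2 + (169 + v)/4 = 2 + (169/4 + v/4) = 177/4 + v/4)
p = -15957 (p = 138 - 16095 = -15957)
D(15) + p = (177/4 + (¼)*15) - 15957 = (177/4 + 15/4) - 15957 = 48 - 15957 = -15909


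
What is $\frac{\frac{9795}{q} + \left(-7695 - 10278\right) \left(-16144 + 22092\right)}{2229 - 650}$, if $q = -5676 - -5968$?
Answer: $- \frac{31215784173}{461068} \approx -67703.0$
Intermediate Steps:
$q = 292$ ($q = -5676 + 5968 = 292$)
$\frac{\frac{9795}{q} + \left(-7695 - 10278\right) \left(-16144 + 22092\right)}{2229 - 650} = \frac{\frac{9795}{292} + \left(-7695 - 10278\right) \left(-16144 + 22092\right)}{2229 - 650} = \frac{9795 \cdot \frac{1}{292} - 106903404}{1579} = \left(\frac{9795}{292} - 106903404\right) \frac{1}{1579} = \left(- \frac{31215784173}{292}\right) \frac{1}{1579} = - \frac{31215784173}{461068}$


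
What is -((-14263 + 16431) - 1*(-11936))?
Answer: -14104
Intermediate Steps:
-((-14263 + 16431) - 1*(-11936)) = -(2168 + 11936) = -1*14104 = -14104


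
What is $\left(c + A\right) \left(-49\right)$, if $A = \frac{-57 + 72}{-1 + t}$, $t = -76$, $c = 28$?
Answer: $- \frac{14987}{11} \approx -1362.5$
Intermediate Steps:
$A = - \frac{15}{77}$ ($A = \frac{-57 + 72}{-1 - 76} = \frac{15}{-77} = 15 \left(- \frac{1}{77}\right) = - \frac{15}{77} \approx -0.19481$)
$\left(c + A\right) \left(-49\right) = \left(28 - \frac{15}{77}\right) \left(-49\right) = \frac{2141}{77} \left(-49\right) = - \frac{14987}{11}$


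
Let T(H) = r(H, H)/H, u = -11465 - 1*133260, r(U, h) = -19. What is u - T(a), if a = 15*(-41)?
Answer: -89005894/615 ≈ -1.4473e+5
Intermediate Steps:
a = -615
u = -144725 (u = -11465 - 133260 = -144725)
T(H) = -19/H
u - T(a) = -144725 - (-19)/(-615) = -144725 - (-19)*(-1)/615 = -144725 - 1*19/615 = -144725 - 19/615 = -89005894/615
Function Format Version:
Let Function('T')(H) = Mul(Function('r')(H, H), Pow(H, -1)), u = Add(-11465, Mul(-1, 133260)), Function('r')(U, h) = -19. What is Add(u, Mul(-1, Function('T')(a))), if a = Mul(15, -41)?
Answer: Rational(-89005894, 615) ≈ -1.4473e+5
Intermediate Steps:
a = -615
u = -144725 (u = Add(-11465, -133260) = -144725)
Function('T')(H) = Mul(-19, Pow(H, -1))
Add(u, Mul(-1, Function('T')(a))) = Add(-144725, Mul(-1, Mul(-19, Pow(-615, -1)))) = Add(-144725, Mul(-1, Mul(-19, Rational(-1, 615)))) = Add(-144725, Mul(-1, Rational(19, 615))) = Add(-144725, Rational(-19, 615)) = Rational(-89005894, 615)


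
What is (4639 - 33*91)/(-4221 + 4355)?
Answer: 818/67 ≈ 12.209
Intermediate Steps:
(4639 - 33*91)/(-4221 + 4355) = (4639 - 3003)/134 = 1636*(1/134) = 818/67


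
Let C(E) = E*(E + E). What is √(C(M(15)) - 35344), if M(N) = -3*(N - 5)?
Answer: 2*I*√8386 ≈ 183.15*I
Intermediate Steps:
M(N) = 15 - 3*N (M(N) = -3*(-5 + N) = 15 - 3*N)
C(E) = 2*E² (C(E) = E*(2*E) = 2*E²)
√(C(M(15)) - 35344) = √(2*(15 - 3*15)² - 35344) = √(2*(15 - 45)² - 35344) = √(2*(-30)² - 35344) = √(2*900 - 35344) = √(1800 - 35344) = √(-33544) = 2*I*√8386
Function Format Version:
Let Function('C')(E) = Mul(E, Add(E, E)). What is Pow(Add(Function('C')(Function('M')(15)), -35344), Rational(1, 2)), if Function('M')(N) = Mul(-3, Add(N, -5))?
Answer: Mul(2, I, Pow(8386, Rational(1, 2))) ≈ Mul(183.15, I)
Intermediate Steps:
Function('M')(N) = Add(15, Mul(-3, N)) (Function('M')(N) = Mul(-3, Add(-5, N)) = Add(15, Mul(-3, N)))
Function('C')(E) = Mul(2, Pow(E, 2)) (Function('C')(E) = Mul(E, Mul(2, E)) = Mul(2, Pow(E, 2)))
Pow(Add(Function('C')(Function('M')(15)), -35344), Rational(1, 2)) = Pow(Add(Mul(2, Pow(Add(15, Mul(-3, 15)), 2)), -35344), Rational(1, 2)) = Pow(Add(Mul(2, Pow(Add(15, -45), 2)), -35344), Rational(1, 2)) = Pow(Add(Mul(2, Pow(-30, 2)), -35344), Rational(1, 2)) = Pow(Add(Mul(2, 900), -35344), Rational(1, 2)) = Pow(Add(1800, -35344), Rational(1, 2)) = Pow(-33544, Rational(1, 2)) = Mul(2, I, Pow(8386, Rational(1, 2)))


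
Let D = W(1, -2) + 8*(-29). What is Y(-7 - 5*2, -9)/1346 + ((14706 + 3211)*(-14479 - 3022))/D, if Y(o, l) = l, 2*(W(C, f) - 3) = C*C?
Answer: 844118098451/615122 ≈ 1.3723e+6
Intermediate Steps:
W(C, f) = 3 + C**2/2 (W(C, f) = 3 + (C*C)/2 = 3 + C**2/2)
D = -457/2 (D = (3 + (1/2)*1**2) + 8*(-29) = (3 + (1/2)*1) - 232 = (3 + 1/2) - 232 = 7/2 - 232 = -457/2 ≈ -228.50)
Y(-7 - 5*2, -9)/1346 + ((14706 + 3211)*(-14479 - 3022))/D = -9/1346 + ((14706 + 3211)*(-14479 - 3022))/(-457/2) = -9*1/1346 + (17917*(-17501))*(-2/457) = -9/1346 - 313565417*(-2/457) = -9/1346 + 627130834/457 = 844118098451/615122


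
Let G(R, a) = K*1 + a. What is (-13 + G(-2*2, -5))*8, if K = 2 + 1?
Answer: -120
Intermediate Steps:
K = 3
G(R, a) = 3 + a (G(R, a) = 3*1 + a = 3 + a)
(-13 + G(-2*2, -5))*8 = (-13 + (3 - 5))*8 = (-13 - 2)*8 = -15*8 = -120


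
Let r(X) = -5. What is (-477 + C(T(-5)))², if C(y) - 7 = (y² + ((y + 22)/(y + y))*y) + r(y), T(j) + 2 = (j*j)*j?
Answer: 973627209/4 ≈ 2.4341e+8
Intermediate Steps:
T(j) = -2 + j³ (T(j) = -2 + (j*j)*j = -2 + j²*j = -2 + j³)
C(y) = 13 + y² + y/2 (C(y) = 7 + ((y² + ((y + 22)/(y + y))*y) - 5) = 7 + ((y² + ((22 + y)/((2*y)))*y) - 5) = 7 + ((y² + ((22 + y)*(1/(2*y)))*y) - 5) = 7 + ((y² + ((22 + y)/(2*y))*y) - 5) = 7 + ((y² + (11 + y/2)) - 5) = 7 + ((11 + y² + y/2) - 5) = 7 + (6 + y² + y/2) = 13 + y² + y/2)
(-477 + C(T(-5)))² = (-477 + (13 + (-2 + (-5)³)² + (-2 + (-5)³)/2))² = (-477 + (13 + (-2 - 125)² + (-2 - 125)/2))² = (-477 + (13 + (-127)² + (½)*(-127)))² = (-477 + (13 + 16129 - 127/2))² = (-477 + 32157/2)² = (31203/2)² = 973627209/4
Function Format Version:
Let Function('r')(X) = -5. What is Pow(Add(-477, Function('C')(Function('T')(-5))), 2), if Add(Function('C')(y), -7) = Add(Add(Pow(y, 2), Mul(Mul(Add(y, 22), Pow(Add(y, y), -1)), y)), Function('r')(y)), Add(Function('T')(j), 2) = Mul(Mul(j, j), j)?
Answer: Rational(973627209, 4) ≈ 2.4341e+8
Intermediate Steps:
Function('T')(j) = Add(-2, Pow(j, 3)) (Function('T')(j) = Add(-2, Mul(Mul(j, j), j)) = Add(-2, Mul(Pow(j, 2), j)) = Add(-2, Pow(j, 3)))
Function('C')(y) = Add(13, Pow(y, 2), Mul(Rational(1, 2), y)) (Function('C')(y) = Add(7, Add(Add(Pow(y, 2), Mul(Mul(Add(y, 22), Pow(Add(y, y), -1)), y)), -5)) = Add(7, Add(Add(Pow(y, 2), Mul(Mul(Add(22, y), Pow(Mul(2, y), -1)), y)), -5)) = Add(7, Add(Add(Pow(y, 2), Mul(Mul(Add(22, y), Mul(Rational(1, 2), Pow(y, -1))), y)), -5)) = Add(7, Add(Add(Pow(y, 2), Mul(Mul(Rational(1, 2), Pow(y, -1), Add(22, y)), y)), -5)) = Add(7, Add(Add(Pow(y, 2), Add(11, Mul(Rational(1, 2), y))), -5)) = Add(7, Add(Add(11, Pow(y, 2), Mul(Rational(1, 2), y)), -5)) = Add(7, Add(6, Pow(y, 2), Mul(Rational(1, 2), y))) = Add(13, Pow(y, 2), Mul(Rational(1, 2), y)))
Pow(Add(-477, Function('C')(Function('T')(-5))), 2) = Pow(Add(-477, Add(13, Pow(Add(-2, Pow(-5, 3)), 2), Mul(Rational(1, 2), Add(-2, Pow(-5, 3))))), 2) = Pow(Add(-477, Add(13, Pow(Add(-2, -125), 2), Mul(Rational(1, 2), Add(-2, -125)))), 2) = Pow(Add(-477, Add(13, Pow(-127, 2), Mul(Rational(1, 2), -127))), 2) = Pow(Add(-477, Add(13, 16129, Rational(-127, 2))), 2) = Pow(Add(-477, Rational(32157, 2)), 2) = Pow(Rational(31203, 2), 2) = Rational(973627209, 4)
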